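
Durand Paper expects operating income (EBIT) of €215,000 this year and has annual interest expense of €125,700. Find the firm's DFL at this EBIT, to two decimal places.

Annual interest charges come to €125,700.00.
DFL = EBIT ÷ (EBIT − I) = €215,000 ÷ (€215,000 − €125,700.00) = €215,000 ÷ €89,300.00 = 2.4076.

2.41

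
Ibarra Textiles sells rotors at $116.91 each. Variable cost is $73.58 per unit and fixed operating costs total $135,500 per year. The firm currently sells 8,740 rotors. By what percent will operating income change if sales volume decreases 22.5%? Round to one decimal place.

-35.0%

Contribution at this volume is 8,740 × $43.33 = $378,704.20.
Operating income = contribution − fixed costs = $378,704.20 − $135,500 = $243,204.20.
So DOL = total CM / EBIT = $378,704.20 / $243,204.20 = 1.5571.
%ΔEBIT = DOL × %ΔSales = 1.5571 × -22.5% = -35.0%.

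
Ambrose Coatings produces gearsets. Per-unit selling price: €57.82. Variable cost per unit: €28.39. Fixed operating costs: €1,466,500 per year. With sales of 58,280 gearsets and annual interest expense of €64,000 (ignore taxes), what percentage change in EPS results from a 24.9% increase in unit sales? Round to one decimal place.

+231.3%

At 58,280 units, contribution = 58,280 × €29.43 = €1,715,180.40.
EBIT = €1,715,180.40 − €1,466,500 = €248,680.40.
Interest = €64,000.00, so EBIT − I = €184,680.40.
Degree of combined leverage = contribution ÷ (EBIT − I) = €1,715,180.40 ÷ €184,680.40 = 9.2873.
EPS therefore changes by 9.2873 × (+24.9%) = +231.3%.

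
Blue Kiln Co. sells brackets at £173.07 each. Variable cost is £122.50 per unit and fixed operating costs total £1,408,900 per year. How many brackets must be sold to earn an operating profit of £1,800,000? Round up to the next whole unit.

Contribution margin per unit = £173.07 − £122.50 = £50.57.
Required volume = (fixed costs + target profit) ÷ CM = (£1,408,900 + £1,800,000) ÷ £50.57 = 63,454.62, so 63,455 brackets.

63,455 brackets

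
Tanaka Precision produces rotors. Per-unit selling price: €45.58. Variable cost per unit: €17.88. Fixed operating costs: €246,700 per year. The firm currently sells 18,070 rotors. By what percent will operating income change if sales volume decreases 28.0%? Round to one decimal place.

Contribution at this volume is 18,070 × €27.70 = €500,539.00.
EBIT = €500,539.00 − €246,700 = €253,839.00.
Degree of operating leverage = €500,539.00 / €253,839.00 = 1.9719.
Operating income changes by 1.9719 × -28.0% = -55.2%.

-55.2%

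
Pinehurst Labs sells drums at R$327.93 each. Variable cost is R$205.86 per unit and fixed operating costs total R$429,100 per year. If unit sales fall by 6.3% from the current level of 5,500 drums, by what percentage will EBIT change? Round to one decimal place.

-17.5%

Total contribution margin = 5,500 × R$122.07 = R$671,385.00.
Subtracting fixed costs: EBIT = R$671,385.00 − R$429,100 = R$242,285.00.
So DOL = total CM / EBIT = R$671,385.00 / R$242,285.00 = 2.7711.
So EBIT moves 2.7711 × (-6.3%) = -17.5%.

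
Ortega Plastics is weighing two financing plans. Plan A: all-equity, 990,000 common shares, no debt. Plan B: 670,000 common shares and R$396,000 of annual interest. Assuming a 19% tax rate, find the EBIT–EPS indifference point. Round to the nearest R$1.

Set EPS_A = EPS_B: (EBIT − R$0)(1 − 0.19) ÷ 990,000 = (EBIT − R$396,000)(1 − 0.19) ÷ 670,000.
Cancelling (1 − t) and cross-multiplying: 670,000·(EBIT − 0) = 990,000·(EBIT − 396,000).
Solving, EBIT = (396,000·990,000 − 0·670,000) / (990,000 − 670,000) = 392,040,000,000 / 320,000 = 1,225,125.00.

R$1,225,125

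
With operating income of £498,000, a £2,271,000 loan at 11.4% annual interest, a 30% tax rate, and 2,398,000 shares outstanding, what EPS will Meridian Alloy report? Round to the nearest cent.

£0.07

Interest = £258,894.00, so EBT = £498,000 − £258,894.00 = £239,106.00.
After tax at 30%: net income = £239,106.00 × 0.70 = £167,374.20.
Per share: £167,374.20 / 2,398,000 shares = £0.07.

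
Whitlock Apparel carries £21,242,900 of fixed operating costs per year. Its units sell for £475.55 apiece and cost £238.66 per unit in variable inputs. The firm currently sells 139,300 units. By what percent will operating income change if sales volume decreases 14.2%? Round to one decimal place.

-39.9%

Contribution at this volume is 139,300 × £236.89 = £32,998,777.00.
Operating income = contribution − fixed costs = £32,998,777.00 − £21,242,900 = £11,755,877.00.
DOL = contribution ÷ EBIT = £32,998,777.00 ÷ £11,755,877.00 = 2.8070.
%ΔEBIT = DOL × %ΔSales = 2.8070 × -14.2% = -39.9%.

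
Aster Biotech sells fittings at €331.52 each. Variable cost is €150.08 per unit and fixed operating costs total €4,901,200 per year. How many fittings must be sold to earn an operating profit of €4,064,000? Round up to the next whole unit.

49,412 fittings

Each unit contributes €331.52 − €150.08 = €181.44.
Need Q such that Q × €181.44 − €4,901,200 = €4,064,000, i.e. Q = €8,965,200 / €181.44 = 49,411.38 → 49,412.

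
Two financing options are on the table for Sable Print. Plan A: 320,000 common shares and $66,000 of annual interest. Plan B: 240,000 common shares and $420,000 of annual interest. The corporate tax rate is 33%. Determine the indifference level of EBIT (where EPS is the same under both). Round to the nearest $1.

$1,482,000

Set EPS_A = EPS_B: (EBIT − $66,000)(1 − 0.33) ÷ 320,000 = (EBIT − $420,000)(1 − 0.33) ÷ 240,000.
The (1 − t) factor cancels: (EBIT − 66,000) × 240,000 = (EBIT − 420,000) × 320,000.
Solving, EBIT = (420,000·320,000 − 66,000·240,000) / (320,000 − 240,000) = 118,560,000,000 / 80,000 = 1,482,000.00.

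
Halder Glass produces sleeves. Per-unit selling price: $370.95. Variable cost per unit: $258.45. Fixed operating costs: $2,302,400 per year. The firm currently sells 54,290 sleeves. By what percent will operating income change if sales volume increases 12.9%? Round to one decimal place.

Total contribution margin = 54,290 × $112.50 = $6,107,625.00.
Operating income = contribution − fixed costs = $6,107,625.00 − $2,302,400 = $3,805,225.00.
Degree of operating leverage = $6,107,625.00 / $3,805,225.00 = 1.6051.
%ΔEBIT = DOL × %ΔSales = 1.6051 × +12.9% = +20.7%.

+20.7%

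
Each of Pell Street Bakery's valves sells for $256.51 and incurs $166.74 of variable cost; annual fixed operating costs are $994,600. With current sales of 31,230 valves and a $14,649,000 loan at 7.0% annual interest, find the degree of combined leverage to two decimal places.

Total contribution margin = 31,230 × $89.77 = $2,803,517.10.
EBIT = $2,803,517.10 − $994,600 = $1,808,917.10. Interest = $1,025,430.00.
DOL = $2,803,517.10 ÷ $1,808,917.10 = 1.5498; DFL = $1,808,917.10 ÷ $783,487.10 = 2.3088.
Combined leverage = 1.5498 × 2.3088 = 3.5782.

3.58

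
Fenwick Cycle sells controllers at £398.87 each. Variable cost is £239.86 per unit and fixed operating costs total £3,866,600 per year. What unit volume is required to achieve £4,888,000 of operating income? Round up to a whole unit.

55,057 controllers

Unit CM = price − variable cost = £398.87 − £239.86 = £159.01.
Need Q such that Q × £159.01 − £3,866,600 = £4,888,000, i.e. Q = £8,754,600 / £159.01 = 55,056.91 → 55,057.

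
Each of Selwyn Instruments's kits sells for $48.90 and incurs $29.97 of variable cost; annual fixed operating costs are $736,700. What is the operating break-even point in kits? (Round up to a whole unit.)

38,918 kits

Contribution margin per unit = $48.90 − $29.97 = $18.93.
Break-even Q = $736,700 / $18.93 = 38,917.06 → 38,918 kits.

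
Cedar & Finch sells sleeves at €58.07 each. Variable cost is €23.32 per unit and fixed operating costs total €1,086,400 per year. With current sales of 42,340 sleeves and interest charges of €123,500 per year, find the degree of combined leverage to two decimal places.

5.63

Total contribution margin = 42,340 × €34.75 = €1,471,315.00.
EBIT = €1,471,315.00 − €1,086,400 = €384,915.00. Interest = €123,500.00, so EBIT − I = €261,415.00.
Degree of total leverage = total CM / (EBIT − interest) = €1,471,315.00 / €261,415.00 = 5.6283.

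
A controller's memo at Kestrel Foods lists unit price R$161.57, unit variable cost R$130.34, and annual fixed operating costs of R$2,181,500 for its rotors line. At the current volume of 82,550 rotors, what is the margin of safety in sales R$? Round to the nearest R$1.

Contribution margin per unit = R$161.57 − R$130.34 = R$31.23. Break-even units = R$2,181,500 ÷ R$31.23 = 69,852.71; break-even revenue = 69,852.71 × R$161.57 = R$11,286,101.67.
Actual sales revenue = 82,550 × R$161.57 = R$13,337,603.50.
Margin of safety = R$13,337,603.50 − R$11,286,101.67 = R$2,051,502.

R$2,051,502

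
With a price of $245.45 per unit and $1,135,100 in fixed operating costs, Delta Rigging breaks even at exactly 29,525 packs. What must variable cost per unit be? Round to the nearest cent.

At break-even, FC = Q × (P − VC), so P − VC = $1,135,100 ÷ 29,525 = $38.4454.
Hence VC = price − CM = $245.45 − $38.4454 = $207.00.

$207.00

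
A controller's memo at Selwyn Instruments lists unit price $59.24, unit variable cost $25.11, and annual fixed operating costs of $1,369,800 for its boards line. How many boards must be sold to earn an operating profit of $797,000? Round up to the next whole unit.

63,487 boards

Each unit contributes $59.24 − $25.11 = $34.13.
Need Q such that Q × $34.13 − $1,369,800 = $797,000, i.e. Q = $2,166,800 / $34.13 = 63,486.67 → 63,487.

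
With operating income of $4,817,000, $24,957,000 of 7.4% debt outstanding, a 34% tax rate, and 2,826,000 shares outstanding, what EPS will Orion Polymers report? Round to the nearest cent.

Interest = $1,846,818.00, so EBT = $4,817,000 − $1,846,818.00 = $2,970,182.00.
Net income = $2,970,182.00 × (1 − 0.34) = $1,960,320.12.
EPS = $1,960,320.12 ÷ 2,826,000 = $0.69.

$0.69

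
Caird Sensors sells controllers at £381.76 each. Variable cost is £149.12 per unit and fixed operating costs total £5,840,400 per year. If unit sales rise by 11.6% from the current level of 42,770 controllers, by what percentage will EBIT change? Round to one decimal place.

+28.1%

Total contribution margin = 42,770 × £232.64 = £9,950,012.80.
Subtracting fixed costs: EBIT = £9,950,012.80 − £5,840,400 = £4,109,612.80.
DOL = contribution ÷ EBIT = £9,950,012.80 ÷ £4,109,612.80 = 2.4212.
%ΔEBIT = DOL × %ΔSales = 2.4212 × +11.6% = +28.1%.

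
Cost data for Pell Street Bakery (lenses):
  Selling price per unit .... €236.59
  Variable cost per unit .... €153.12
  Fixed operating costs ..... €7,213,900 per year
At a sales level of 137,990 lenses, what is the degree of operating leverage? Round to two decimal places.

Contribution at this volume is 137,990 × €83.47 = €11,518,025.30.
Subtracting fixed costs: EBIT = €11,518,025.30 − €7,213,900 = €4,304,125.30.
DOL = contribution ÷ EBIT = €11,518,025.30 ÷ €4,304,125.30 = 2.6760.

2.68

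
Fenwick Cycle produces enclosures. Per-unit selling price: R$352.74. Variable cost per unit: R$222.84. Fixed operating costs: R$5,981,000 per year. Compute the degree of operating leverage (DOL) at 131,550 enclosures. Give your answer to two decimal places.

At 131,550 units, contribution = 131,550 × R$129.90 = R$17,088,345.00.
EBIT = R$17,088,345.00 − R$5,981,000 = R$11,107,345.00.
DOL = contribution ÷ EBIT = R$17,088,345.00 ÷ R$11,107,345.00 = 1.5385.

1.54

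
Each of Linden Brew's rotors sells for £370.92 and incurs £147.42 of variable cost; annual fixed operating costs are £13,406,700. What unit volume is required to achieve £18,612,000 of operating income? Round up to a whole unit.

Unit CM = price − variable cost = £370.92 − £147.42 = £223.50.
Required volume = (fixed costs + target profit) ÷ CM = (£13,406,700 + £18,612,000) ÷ £223.50 = 143,260.40, so 143,261 rotors.

143,261 rotors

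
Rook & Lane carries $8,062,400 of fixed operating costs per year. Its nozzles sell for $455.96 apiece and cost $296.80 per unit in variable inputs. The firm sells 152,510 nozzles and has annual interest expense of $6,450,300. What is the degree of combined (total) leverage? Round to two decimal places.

Total contribution margin = 152,510 × $159.16 = $24,273,491.60.
Subtracting fixed costs: EBIT = $24,273,491.60 − $8,062,400 = $16,211,091.60. Interest = $6,450,300.00, so EBIT − I = $9,760,791.60.
Degree of total leverage = total CM / (EBIT − interest) = $24,273,491.60 / $9,760,791.60 = 2.4868.

2.49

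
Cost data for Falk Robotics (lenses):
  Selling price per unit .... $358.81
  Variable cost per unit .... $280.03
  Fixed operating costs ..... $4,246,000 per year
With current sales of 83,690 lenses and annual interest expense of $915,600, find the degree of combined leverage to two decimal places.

4.61

Total contribution margin = 83,690 × $78.78 = $6,593,098.20.
Subtracting fixed costs: EBIT = $6,593,098.20 − $4,246,000 = $2,347,098.20. Interest = $915,600.00.
DOL = $6,593,098.20 ÷ $2,347,098.20 = 2.8090; DFL = $2,347,098.20 ÷ $1,431,498.20 = 1.6396.
DCL = DOL × DFL = 2.8090 × 1.6396 = 4.6056.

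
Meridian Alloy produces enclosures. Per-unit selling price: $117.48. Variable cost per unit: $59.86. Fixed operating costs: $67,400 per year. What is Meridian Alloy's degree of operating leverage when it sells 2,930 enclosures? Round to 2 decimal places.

Contribution at this volume is 2,930 × $57.62 = $168,826.60.
EBIT = $168,826.60 − $67,400 = $101,426.60.
So DOL = total CM / EBIT = $168,826.60 / $101,426.60 = 1.6645.

1.66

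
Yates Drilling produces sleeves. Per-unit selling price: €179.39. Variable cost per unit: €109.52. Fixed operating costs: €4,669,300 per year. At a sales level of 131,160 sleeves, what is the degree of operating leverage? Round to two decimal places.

At 131,160 units, contribution = 131,160 × €69.87 = €9,164,149.20.
Operating income = contribution − fixed costs = €9,164,149.20 − €4,669,300 = €4,494,849.20.
Degree of operating leverage = €9,164,149.20 / €4,494,849.20 = 2.0388.

2.04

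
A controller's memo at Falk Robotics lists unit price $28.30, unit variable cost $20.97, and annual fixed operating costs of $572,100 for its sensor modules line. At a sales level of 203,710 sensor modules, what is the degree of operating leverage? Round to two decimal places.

1.62

Total contribution margin = 203,710 × $7.33 = $1,493,194.30.
Operating income = contribution − fixed costs = $1,493,194.30 − $572,100 = $921,094.30.
So DOL = total CM / EBIT = $1,493,194.30 / $921,094.30 = 1.6211.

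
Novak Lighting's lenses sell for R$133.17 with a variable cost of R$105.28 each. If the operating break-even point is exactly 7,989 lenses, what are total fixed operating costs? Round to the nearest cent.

Unit CM = price − variable cost = R$133.17 − R$105.28 = R$27.89.
Fixed costs = break-even units × CM = 7,989 × R$27.89 = R$222,813.21.

R$222,813.21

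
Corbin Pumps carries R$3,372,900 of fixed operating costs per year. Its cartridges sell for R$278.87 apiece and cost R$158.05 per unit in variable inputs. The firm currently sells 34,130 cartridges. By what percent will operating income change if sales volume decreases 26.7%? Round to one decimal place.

Contribution at this volume is 34,130 × R$120.82 = R$4,123,586.60.
EBIT = R$4,123,586.60 − R$3,372,900 = R$750,686.60.
So DOL = total CM / EBIT = R$4,123,586.60 / R$750,686.60 = 5.4931.
So EBIT moves 5.4931 × (-26.7%) = -146.7%.

-146.7%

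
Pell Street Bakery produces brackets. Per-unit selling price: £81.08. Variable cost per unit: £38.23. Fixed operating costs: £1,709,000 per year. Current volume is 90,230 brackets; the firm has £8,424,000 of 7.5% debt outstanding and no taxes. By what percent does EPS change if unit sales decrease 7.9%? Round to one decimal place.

At 90,230 units, contribution = 90,230 × £42.85 = £3,866,355.50.
Operating income = contribution − fixed costs = £3,866,355.50 − £1,709,000 = £2,157,355.50.
Interest = £631,800.00, so EBIT − I = £1,525,555.50.
DCL = total CM / (EBIT − I) = £3,866,355.50 / £1,525,555.50 = 2.5344.
EPS therefore changes by 2.5344 × (-7.9%) = -20.0%.

-20.0%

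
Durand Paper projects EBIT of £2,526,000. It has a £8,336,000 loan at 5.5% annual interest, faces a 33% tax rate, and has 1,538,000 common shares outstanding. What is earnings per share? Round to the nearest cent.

£0.90

Pre-tax income = £2,526,000 − £458,480.00 = £2,067,520.00.
After tax at 33%: net income = £2,067,520.00 × 0.67 = £1,385,238.40.
Per share: £1,385,238.40 / 1,538,000 shares = £0.90.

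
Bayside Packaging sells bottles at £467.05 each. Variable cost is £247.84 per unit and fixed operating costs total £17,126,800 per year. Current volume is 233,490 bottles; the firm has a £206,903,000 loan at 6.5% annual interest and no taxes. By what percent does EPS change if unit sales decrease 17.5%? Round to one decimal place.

-43.5%

Total contribution margin = 233,490 × £219.21 = £51,183,342.90.
Operating income = contribution − fixed costs = £51,183,342.90 − £17,126,800 = £34,056,542.90.
Interest = £13,448,695.00, so EBIT − I = £20,607,847.90.
Degree of combined leverage = contribution ÷ (EBIT − I) = £51,183,342.90 ÷ £20,607,847.90 = 2.4837.
EPS therefore changes by 2.4837 × (-17.5%) = -43.5%.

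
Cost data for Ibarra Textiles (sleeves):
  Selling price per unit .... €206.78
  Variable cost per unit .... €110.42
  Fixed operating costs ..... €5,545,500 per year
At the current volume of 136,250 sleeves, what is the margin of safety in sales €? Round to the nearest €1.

Unit CM = price − variable cost = €206.78 − €110.42 = €96.36. Break-even units = €5,545,500 ÷ €96.36 = 57,549.81; break-even revenue = 57,549.81 × €206.78 = €11,900,150.37.
Current sales = 136,250 × €206.78 = €28,173,775.00.
Margin of safety = €28,173,775.00 − €11,900,150.37 = €16,273,625.

€16,273,625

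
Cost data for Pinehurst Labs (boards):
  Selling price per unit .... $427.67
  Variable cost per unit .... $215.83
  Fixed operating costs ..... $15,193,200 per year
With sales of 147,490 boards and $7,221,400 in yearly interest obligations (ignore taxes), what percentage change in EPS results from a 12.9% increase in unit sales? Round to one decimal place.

+45.6%

Contribution at this volume is 147,490 × $211.84 = $31,244,281.60.
Subtracting fixed costs: EBIT = $31,244,281.60 − $15,193,200 = $16,051,081.60.
After interest of $7,221,400.00, pre-tax earnings = $8,829,681.60.
DCL = total CM / (EBIT − I) = $31,244,281.60 / $8,829,681.60 = 3.5386.
%ΔEPS = DCL × %ΔSales = 3.5386 × +12.9% = +45.6%.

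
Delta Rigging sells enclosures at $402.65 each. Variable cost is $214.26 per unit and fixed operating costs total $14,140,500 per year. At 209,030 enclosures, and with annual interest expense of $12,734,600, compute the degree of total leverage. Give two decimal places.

Contribution at this volume is 209,030 × $188.39 = $39,379,161.70.
Subtracting fixed costs: EBIT = $39,379,161.70 − $14,140,500 = $25,238,661.70. Interest = $12,734,600.00.
DOL = $39,379,161.70 ÷ $25,238,661.70 = 1.5603; DFL = $25,238,661.70 ÷ $12,504,061.70 = 2.0184.
Combined leverage = 1.5603 × 2.0184 = 3.1493.

3.15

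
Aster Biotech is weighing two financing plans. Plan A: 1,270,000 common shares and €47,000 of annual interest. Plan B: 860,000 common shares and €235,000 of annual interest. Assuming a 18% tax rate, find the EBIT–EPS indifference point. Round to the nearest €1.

Set EPS_A = EPS_B: (EBIT − €47,000)(1 − 0.18) ÷ 1,270,000 = (EBIT − €235,000)(1 − 0.18) ÷ 860,000.
The (1 − t) factor cancels: (EBIT − 47,000) × 860,000 = (EBIT − 235,000) × 1,270,000.
EBIT × (1,270,000 − 860,000) = 235,000 × 1,270,000 − 47,000 × 860,000 = 258,030,000,000, so EBIT = 258,030,000,000 ÷ 410,000 = 629,341.46.

€629,341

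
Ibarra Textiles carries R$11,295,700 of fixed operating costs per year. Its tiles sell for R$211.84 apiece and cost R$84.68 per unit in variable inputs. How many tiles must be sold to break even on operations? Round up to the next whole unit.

88,831 tiles

Contribution margin per unit = R$211.84 − R$84.68 = R$127.16.
Break-even Q = R$11,295,700 / R$127.16 = 88,830.61 → 88,831 tiles.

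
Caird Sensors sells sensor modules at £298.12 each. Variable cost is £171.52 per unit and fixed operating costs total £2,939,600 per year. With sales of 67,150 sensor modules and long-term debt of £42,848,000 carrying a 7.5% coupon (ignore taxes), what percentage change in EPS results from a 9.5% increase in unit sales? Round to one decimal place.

+34.4%

Total contribution margin = 67,150 × £126.60 = £8,501,190.00.
Subtracting fixed costs: EBIT = £8,501,190.00 − £2,939,600 = £5,561,590.00.
Interest = £3,213,600.00, so EBIT − I = £2,347,990.00.
Degree of combined leverage = contribution ÷ (EBIT − I) = £8,501,190.00 ÷ £2,347,990.00 = 3.6206.
EPS therefore changes by 3.6206 × (+9.5%) = +34.4%.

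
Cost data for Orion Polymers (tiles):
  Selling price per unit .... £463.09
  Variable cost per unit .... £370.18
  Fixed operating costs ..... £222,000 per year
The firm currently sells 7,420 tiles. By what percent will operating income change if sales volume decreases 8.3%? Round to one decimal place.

Total contribution margin = 7,420 × £92.91 = £689,392.20.
Subtracting fixed costs: EBIT = £689,392.20 − £222,000 = £467,392.20.
DOL = contribution ÷ EBIT = £689,392.20 ÷ £467,392.20 = 1.4750.
%ΔEBIT = DOL × %ΔSales = 1.4750 × -8.3% = -12.2%.

-12.2%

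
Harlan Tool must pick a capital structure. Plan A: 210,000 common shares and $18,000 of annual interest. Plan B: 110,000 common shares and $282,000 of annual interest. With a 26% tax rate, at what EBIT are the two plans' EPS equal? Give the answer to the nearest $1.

$572,400

Set EPS_A = EPS_B: (EBIT − $18,000)(1 − 0.26) ÷ 210,000 = (EBIT − $282,000)(1 − 0.26) ÷ 110,000.
Cancelling (1 − t) and cross-multiplying: 110,000·(EBIT − 18,000) = 210,000·(EBIT − 282,000).
Solving, EBIT = (282,000·210,000 − 18,000·110,000) / (210,000 − 110,000) = 57,240,000,000 / 100,000 = 572,400.00.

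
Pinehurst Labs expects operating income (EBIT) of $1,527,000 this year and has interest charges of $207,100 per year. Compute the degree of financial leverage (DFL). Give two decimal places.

Annual interest charges come to $207,100.00.
Degree of financial leverage = EBIT / (EBIT − interest) = $1,527,000 / $1,319,900.00 = 1.1569.

1.16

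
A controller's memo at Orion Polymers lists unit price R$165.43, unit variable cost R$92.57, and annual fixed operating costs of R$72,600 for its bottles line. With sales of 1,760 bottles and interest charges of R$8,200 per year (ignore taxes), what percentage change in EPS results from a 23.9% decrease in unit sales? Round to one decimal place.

-64.6%

Contribution at this volume is 1,760 × R$72.86 = R$128,233.60.
Subtracting fixed costs: EBIT = R$128,233.60 − R$72,600 = R$55,633.60.
After interest of R$8,200.00, pre-tax earnings = R$47,433.60.
DCL = total CM / (EBIT − I) = R$128,233.60 / R$47,433.60 = 2.7034.
%ΔEPS = DCL × %ΔSales = 2.7034 × -23.9% = -64.6%.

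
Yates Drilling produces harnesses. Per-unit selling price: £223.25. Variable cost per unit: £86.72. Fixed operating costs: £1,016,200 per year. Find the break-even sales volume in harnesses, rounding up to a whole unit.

Unit CM = price − variable cost = £223.25 − £86.72 = £136.53.
Break-even Q = £1,016,200 / £136.53 = 7,443.05 → 7,444 harnesses.

7,444 harnesses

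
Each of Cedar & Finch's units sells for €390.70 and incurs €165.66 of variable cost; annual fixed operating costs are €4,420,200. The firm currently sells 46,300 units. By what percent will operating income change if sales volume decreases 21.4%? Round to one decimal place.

-37.2%

Total contribution margin = 46,300 × €225.04 = €10,419,352.00.
Operating income = contribution − fixed costs = €10,419,352.00 − €4,420,200 = €5,999,152.00.
DOL = contribution ÷ EBIT = €10,419,352.00 ÷ €5,999,152.00 = 1.7368.
So EBIT moves 1.7368 × (-21.4%) = -37.2%.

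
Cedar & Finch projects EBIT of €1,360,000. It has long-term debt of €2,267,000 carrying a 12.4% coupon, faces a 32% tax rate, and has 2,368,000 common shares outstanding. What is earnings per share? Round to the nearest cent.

€0.31

Interest = €281,108.00, so EBT = €1,360,000 − €281,108.00 = €1,078,892.00.
After tax at 32%: net income = €1,078,892.00 × 0.68 = €733,646.56.
EPS = €733,646.56 ÷ 2,368,000 = €0.31.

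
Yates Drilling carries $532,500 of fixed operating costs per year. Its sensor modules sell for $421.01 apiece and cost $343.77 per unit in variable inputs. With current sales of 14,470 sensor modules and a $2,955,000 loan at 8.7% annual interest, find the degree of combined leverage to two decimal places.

Total contribution margin = 14,470 × $77.24 = $1,117,662.80.
Operating income = contribution − fixed costs = $1,117,662.80 − $532,500 = $585,162.80. Interest = $257,085.00.
DOL = $1,117,662.80 ÷ $585,162.80 = 1.9100; DFL = $585,162.80 ÷ $328,077.80 = 1.7836.
Combined leverage = 1.9100 × 1.7836 = 3.4067.

3.41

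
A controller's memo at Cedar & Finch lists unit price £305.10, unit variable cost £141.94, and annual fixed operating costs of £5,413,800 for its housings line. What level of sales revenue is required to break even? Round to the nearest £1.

£10,123,501

Contribution margin per unit = £305.10 − £141.94 = £163.16, a CM ratio of £163.16 ÷ £305.10 = 0.5348.
Break-even revenue = fixed costs × price ÷ CM = £5,413,800 × £305.10 ÷ £163.16 = £10,123,501.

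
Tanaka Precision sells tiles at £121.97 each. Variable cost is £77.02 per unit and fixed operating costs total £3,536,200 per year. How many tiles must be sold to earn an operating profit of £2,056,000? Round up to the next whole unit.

Contribution margin per unit = £121.97 − £77.02 = £44.95.
Units = (FC + target) / CM = (£3,536,200 + £2,056,000) / £44.95 = 124,409.34, so 124,410 tiles.

124,410 tiles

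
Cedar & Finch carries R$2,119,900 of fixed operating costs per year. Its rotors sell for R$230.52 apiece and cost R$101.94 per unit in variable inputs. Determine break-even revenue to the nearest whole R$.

R$3,800,586

Contribution margin per unit = R$230.52 − R$101.94 = R$128.58, a CM ratio of R$128.58 ÷ R$230.52 = 0.5578.
Break-even sales = FC ÷ CM ratio = R$2,119,900 × R$230.52 / R$128.58 = R$3,800,586.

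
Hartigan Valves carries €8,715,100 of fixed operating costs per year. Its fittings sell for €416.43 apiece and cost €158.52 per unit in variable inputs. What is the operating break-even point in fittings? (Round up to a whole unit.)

Unit CM = price − variable cost = €416.43 − €158.52 = €257.91.
Break-even volume = fixed costs ÷ CM per unit = €8,715,100 ÷ €257.91 = 33,791.25, so 33,792 fittings.

33,792 fittings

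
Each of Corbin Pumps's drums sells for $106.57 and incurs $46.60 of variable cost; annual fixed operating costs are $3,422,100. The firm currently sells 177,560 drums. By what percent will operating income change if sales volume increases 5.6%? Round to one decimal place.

+8.3%

Total contribution margin = 177,560 × $59.97 = $10,648,273.20.
EBIT = $10,648,273.20 − $3,422,100 = $7,226,173.20.
DOL = contribution ÷ EBIT = $10,648,273.20 ÷ $7,226,173.20 = 1.4736.
%ΔEBIT = DOL × %ΔSales = 1.4736 × +5.6% = +8.3%.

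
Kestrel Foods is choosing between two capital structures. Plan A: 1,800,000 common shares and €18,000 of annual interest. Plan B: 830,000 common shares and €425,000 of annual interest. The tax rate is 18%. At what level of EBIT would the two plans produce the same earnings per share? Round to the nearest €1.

At indifference, (EBIT − 18,000)(1 − t)/1,800,000 = (EBIT − 425,000)(1 − t)/830,000.
The (1 − t) factor cancels: (EBIT − 18,000) × 830,000 = (EBIT − 425,000) × 1,800,000.
Solving, EBIT = (425,000·1,800,000 − 18,000·830,000) / (1,800,000 − 830,000) = 750,060,000,000 / 970,000 = 773,257.73.

€773,258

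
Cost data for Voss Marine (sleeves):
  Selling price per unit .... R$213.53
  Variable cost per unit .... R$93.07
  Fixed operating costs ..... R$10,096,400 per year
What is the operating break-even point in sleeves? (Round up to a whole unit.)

Unit CM = price − variable cost = R$213.53 − R$93.07 = R$120.46.
Break-even volume = fixed costs ÷ CM per unit = R$10,096,400 ÷ R$120.46 = 83,815.37, so 83,816 sleeves.

83,816 sleeves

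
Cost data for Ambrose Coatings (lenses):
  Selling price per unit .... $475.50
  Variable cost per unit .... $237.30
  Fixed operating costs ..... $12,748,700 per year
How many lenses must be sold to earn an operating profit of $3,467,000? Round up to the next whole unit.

68,076 lenses

Each unit contributes $475.50 − $237.30 = $238.20.
Need Q such that Q × $238.20 − $12,748,700 = $3,467,000, i.e. Q = $16,215,700 / $238.20 = 68,075.99 → 68,076.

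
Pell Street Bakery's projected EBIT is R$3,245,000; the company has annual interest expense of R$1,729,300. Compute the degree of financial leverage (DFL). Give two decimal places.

Interest = R$1,729,300.00.
Degree of financial leverage = EBIT / (EBIT − interest) = R$3,245,000 / R$1,515,700.00 = 2.1409.

2.14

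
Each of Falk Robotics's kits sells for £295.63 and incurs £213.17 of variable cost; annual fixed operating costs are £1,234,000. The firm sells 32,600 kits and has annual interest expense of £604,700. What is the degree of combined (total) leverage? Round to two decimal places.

3.16

Total contribution margin = 32,600 × £82.46 = £2,688,196.00.
EBIT = £2,688,196.00 − £1,234,000 = £1,454,196.00. Interest = £604,700.00, so EBIT − I = £849,496.00.
DCL = contribution ÷ (EBIT − I) = £2,688,196.00 ÷ £849,496.00 = 3.1645.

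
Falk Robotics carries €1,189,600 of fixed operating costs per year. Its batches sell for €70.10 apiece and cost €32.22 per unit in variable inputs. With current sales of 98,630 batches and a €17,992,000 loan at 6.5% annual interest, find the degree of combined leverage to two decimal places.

Contribution at this volume is 98,630 × €37.88 = €3,736,104.40.
Operating income = contribution − fixed costs = €3,736,104.40 − €1,189,600 = €2,546,504.40. Interest = €1,169,480.00, so EBIT − I = €1,377,024.40.
DCL = contribution ÷ (EBIT − I) = €3,736,104.40 ÷ €1,377,024.40 = 2.7132.

2.71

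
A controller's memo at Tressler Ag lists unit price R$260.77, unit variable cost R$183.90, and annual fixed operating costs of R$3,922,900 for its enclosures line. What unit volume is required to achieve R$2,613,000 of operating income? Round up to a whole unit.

Each unit contributes R$260.77 − R$183.90 = R$76.87.
Required volume = (fixed costs + target profit) ÷ CM = (R$3,922,900 + R$2,613,000) ÷ R$76.87 = 85,025.37, so 85,026 enclosures.

85,026 enclosures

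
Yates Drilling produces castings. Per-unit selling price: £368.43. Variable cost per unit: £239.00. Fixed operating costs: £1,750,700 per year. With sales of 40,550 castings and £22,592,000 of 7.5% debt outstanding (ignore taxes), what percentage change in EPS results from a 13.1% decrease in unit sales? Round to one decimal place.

Total contribution margin = 40,550 × £129.43 = £5,248,386.50.
Operating income = contribution − fixed costs = £5,248,386.50 − £1,750,700 = £3,497,686.50.
Interest = £1,694,400.00, so EBIT − I = £1,803,286.50.
DCL = total CM / (EBIT − I) = £5,248,386.50 / £1,803,286.50 = 2.9105.
%ΔEPS = DCL × %ΔSales = 2.9105 × -13.1% = -38.1%.

-38.1%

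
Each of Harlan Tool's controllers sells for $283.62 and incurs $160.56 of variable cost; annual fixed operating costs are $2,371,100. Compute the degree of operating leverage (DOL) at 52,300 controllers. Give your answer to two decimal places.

Total contribution margin = 52,300 × $123.06 = $6,436,038.00.
Subtracting fixed costs: EBIT = $6,436,038.00 − $2,371,100 = $4,064,938.00.
DOL = contribution ÷ EBIT = $6,436,038.00 ÷ $4,064,938.00 = 1.5833.

1.58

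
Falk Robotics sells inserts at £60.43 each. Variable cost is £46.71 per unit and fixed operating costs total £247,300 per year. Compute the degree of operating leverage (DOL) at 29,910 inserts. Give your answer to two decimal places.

Contribution at this volume is 29,910 × £13.72 = £410,365.20.
Operating income = contribution − fixed costs = £410,365.20 − £247,300 = £163,065.20.
So DOL = total CM / EBIT = £410,365.20 / £163,065.20 = 2.5166.

2.52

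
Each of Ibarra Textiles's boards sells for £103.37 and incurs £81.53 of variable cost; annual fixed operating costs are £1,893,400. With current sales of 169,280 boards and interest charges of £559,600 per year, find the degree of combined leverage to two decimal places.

2.97

Total contribution margin = 169,280 × £21.84 = £3,697,075.20.
Operating income = contribution − fixed costs = £3,697,075.20 − £1,893,400 = £1,803,675.20. Interest = £559,600.00.
DOL = £3,697,075.20 ÷ £1,803,675.20 = 2.0497; DFL = £1,803,675.20 ÷ £1,244,075.20 = 1.4498.
DCL = DOL × DFL = 2.0497 × 1.4498 = 2.9717.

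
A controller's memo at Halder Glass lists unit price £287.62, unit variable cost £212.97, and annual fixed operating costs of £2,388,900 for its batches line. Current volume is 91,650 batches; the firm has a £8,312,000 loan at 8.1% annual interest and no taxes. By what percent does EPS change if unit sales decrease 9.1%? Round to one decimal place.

-16.5%

At 91,650 units, contribution = 91,650 × £74.65 = £6,841,672.50.
EBIT = £6,841,672.50 − £2,388,900 = £4,452,772.50.
Interest = £673,272.00, so EBIT − I = £3,779,500.50.
DCL = total CM / (EBIT − I) = £6,841,672.50 / £3,779,500.50 = 1.8102.
EPS therefore changes by 1.8102 × (-9.1%) = -16.5%.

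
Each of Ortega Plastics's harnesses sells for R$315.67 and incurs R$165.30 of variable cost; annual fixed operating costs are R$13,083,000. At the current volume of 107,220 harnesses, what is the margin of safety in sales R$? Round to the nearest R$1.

R$6,381,147

Contribution margin per unit = R$315.67 − R$165.30 = R$150.37. Break-even units = R$13,083,000 ÷ R$150.37 = 87,005.39; break-even revenue = 87,005.39 × R$315.67 = R$27,464,990.42.
Current sales = 107,220 × R$315.67 = R$33,846,137.40.
Margin of safety = R$33,846,137.40 − R$27,464,990.42 = R$6,381,147.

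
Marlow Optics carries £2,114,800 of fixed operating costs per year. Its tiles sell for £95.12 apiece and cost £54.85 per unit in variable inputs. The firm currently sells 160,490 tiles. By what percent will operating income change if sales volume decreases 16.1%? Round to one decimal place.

Total contribution margin = 160,490 × £40.27 = £6,462,932.30.
Operating income = contribution − fixed costs = £6,462,932.30 − £2,114,800 = £4,348,132.30.
DOL = contribution ÷ EBIT = £6,462,932.30 ÷ £4,348,132.30 = 1.4864.
Operating income changes by 1.4864 × -16.1% = -23.9%.

-23.9%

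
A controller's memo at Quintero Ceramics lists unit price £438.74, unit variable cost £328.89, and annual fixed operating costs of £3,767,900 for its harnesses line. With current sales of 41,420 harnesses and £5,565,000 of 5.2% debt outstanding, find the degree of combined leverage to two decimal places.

9.23

Total contribution margin = 41,420 × £109.85 = £4,549,987.00.
EBIT = £4,549,987.00 − £3,767,900 = £782,087.00. Interest = £289,380.00.
DOL = £4,549,987.00 ÷ £782,087.00 = 5.8178; DFL = £782,087.00 ÷ £492,707.00 = 1.5873.
DCL = DOL × DFL = 5.8178 × 1.5873 = 9.2346.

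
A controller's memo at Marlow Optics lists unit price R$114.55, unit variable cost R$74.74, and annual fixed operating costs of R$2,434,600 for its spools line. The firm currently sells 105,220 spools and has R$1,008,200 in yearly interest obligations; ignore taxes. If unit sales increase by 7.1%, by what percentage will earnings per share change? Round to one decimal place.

+39.9%

At 105,220 units, contribution = 105,220 × R$39.81 = R$4,188,808.20.
EBIT = R$4,188,808.20 − R$2,434,600 = R$1,754,208.20.
Interest = R$1,008,200.00, so EBIT − I = R$746,008.20.
Degree of combined leverage = contribution ÷ (EBIT − I) = R$4,188,808.20 ÷ R$746,008.20 = 5.6150.
EPS therefore changes by 5.6150 × (+7.1%) = +39.9%.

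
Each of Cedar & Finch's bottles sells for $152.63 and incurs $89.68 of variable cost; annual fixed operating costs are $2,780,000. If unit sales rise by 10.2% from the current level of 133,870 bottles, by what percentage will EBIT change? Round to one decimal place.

+15.2%

Total contribution margin = 133,870 × $62.95 = $8,427,116.50.
Subtracting fixed costs: EBIT = $8,427,116.50 − $2,780,000 = $5,647,116.50.
DOL = contribution ÷ EBIT = $8,427,116.50 ÷ $5,647,116.50 = 1.4923.
%ΔEBIT = DOL × %ΔSales = 1.4923 × +10.2% = +15.2%.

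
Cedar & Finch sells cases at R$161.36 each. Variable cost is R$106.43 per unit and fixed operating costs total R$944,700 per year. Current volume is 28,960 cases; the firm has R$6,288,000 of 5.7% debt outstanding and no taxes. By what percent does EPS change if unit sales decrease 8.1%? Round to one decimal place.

-44.8%

Contribution at this volume is 28,960 × R$54.93 = R$1,590,772.80.
EBIT = R$1,590,772.80 − R$944,700 = R$646,072.80.
Interest = R$358,416.00, so EBIT − I = R$287,656.80.
Degree of combined leverage = contribution ÷ (EBIT − I) = R$1,590,772.80 ÷ R$287,656.80 = 5.5301.
%ΔEPS = DCL × %ΔSales = 5.5301 × -8.1% = -44.8%.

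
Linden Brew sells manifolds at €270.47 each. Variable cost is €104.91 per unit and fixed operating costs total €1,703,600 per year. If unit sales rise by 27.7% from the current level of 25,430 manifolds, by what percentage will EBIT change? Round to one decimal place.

+46.5%

At 25,430 units, contribution = 25,430 × €165.56 = €4,210,190.80.
EBIT = €4,210,190.80 − €1,703,600 = €2,506,590.80.
Degree of operating leverage = €4,210,190.80 / €2,506,590.80 = 1.6796.
Operating income changes by 1.6796 × +27.7% = +46.5%.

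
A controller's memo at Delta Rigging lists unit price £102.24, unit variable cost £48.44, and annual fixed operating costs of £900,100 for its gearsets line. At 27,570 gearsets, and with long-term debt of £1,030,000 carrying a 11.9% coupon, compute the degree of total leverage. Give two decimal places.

Total contribution margin = 27,570 × £53.80 = £1,483,266.00.
Operating income = contribution − fixed costs = £1,483,266.00 − £900,100 = £583,166.00. Interest = £122,570.00, so EBIT − I = £460,596.00.
Degree of total leverage = total CM / (EBIT − interest) = £1,483,266.00 / £460,596.00 = 3.2203.

3.22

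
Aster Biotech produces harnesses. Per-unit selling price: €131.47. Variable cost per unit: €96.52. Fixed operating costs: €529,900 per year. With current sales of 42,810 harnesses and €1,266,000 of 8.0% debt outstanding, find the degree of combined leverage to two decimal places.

1.73

Contribution at this volume is 42,810 × €34.95 = €1,496,209.50.
EBIT = €1,496,209.50 − €529,900 = €966,309.50. Interest = €101,280.00, so EBIT − I = €865,029.50.
Degree of total leverage = total CM / (EBIT − interest) = €1,496,209.50 / €865,029.50 = 1.7297.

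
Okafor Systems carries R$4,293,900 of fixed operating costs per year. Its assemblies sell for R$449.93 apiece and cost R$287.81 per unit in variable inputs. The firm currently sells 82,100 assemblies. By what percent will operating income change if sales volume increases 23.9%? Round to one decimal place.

+35.3%

Total contribution margin = 82,100 × R$162.12 = R$13,310,052.00.
Subtracting fixed costs: EBIT = R$13,310,052.00 − R$4,293,900 = R$9,016,152.00.
Degree of operating leverage = R$13,310,052.00 / R$9,016,152.00 = 1.4762.
So EBIT moves 1.4762 × (+23.9%) = +35.3%.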